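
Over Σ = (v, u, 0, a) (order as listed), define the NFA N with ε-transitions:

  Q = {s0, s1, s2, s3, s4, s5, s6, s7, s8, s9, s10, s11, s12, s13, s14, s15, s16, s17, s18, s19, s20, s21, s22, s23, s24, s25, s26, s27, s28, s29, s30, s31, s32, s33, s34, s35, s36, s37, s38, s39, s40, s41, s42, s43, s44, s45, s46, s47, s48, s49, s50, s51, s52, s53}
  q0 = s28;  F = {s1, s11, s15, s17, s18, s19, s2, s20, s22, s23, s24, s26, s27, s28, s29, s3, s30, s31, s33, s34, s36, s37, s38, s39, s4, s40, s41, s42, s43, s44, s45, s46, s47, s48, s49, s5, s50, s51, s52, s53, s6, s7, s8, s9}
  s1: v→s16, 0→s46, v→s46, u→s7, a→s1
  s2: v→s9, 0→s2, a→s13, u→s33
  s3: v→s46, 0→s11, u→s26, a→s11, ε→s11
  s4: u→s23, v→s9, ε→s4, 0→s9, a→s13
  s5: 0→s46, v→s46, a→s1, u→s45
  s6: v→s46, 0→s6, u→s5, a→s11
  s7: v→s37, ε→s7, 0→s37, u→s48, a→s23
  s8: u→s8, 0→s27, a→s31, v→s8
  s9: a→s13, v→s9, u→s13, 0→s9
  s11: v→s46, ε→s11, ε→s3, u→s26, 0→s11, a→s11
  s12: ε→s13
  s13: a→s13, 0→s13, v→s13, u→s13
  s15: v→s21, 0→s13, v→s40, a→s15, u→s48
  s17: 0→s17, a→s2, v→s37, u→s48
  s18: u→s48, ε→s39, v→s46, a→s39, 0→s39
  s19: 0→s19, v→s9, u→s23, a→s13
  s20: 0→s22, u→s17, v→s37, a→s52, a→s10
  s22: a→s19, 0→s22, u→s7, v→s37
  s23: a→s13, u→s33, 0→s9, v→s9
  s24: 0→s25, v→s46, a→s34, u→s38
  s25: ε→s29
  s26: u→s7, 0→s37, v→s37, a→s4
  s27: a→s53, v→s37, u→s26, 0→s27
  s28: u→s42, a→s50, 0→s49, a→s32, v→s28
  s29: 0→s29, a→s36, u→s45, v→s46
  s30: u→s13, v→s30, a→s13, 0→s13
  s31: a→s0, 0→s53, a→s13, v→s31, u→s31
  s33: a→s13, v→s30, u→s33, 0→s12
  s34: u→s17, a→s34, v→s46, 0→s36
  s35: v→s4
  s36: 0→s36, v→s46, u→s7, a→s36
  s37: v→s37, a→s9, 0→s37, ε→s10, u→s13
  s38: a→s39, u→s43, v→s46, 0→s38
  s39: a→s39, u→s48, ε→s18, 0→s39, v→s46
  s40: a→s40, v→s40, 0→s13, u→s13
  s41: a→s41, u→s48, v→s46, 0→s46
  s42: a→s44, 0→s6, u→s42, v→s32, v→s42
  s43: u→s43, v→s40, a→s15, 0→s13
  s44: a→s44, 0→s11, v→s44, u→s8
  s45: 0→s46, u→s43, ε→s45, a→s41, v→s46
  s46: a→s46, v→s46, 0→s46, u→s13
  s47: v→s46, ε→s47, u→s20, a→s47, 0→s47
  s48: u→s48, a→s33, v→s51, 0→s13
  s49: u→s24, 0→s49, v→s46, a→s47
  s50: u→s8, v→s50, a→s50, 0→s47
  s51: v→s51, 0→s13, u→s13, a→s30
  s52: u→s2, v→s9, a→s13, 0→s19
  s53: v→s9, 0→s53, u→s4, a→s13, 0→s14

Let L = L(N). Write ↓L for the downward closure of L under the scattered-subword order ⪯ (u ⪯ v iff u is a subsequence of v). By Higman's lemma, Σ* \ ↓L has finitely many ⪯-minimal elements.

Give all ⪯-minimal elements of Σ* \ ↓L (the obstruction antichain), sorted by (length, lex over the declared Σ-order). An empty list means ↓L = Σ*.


|Q|=54, |F|=44, |δ|=200 (12 ε).
min D↑ (43 st, q0=0, F={12}): 0:v→0,u→1,0→2,a→3 1:v→1,u→1,0→4,a→5 2:v→6,u→7,0→2,a→8 3:v→3,u→9,0→8,a→3 4:v→6,u→10,0→4,a→11 5:v→5,u→9,0→11,a→5 6:v→6,u→12,0→6,a→6 7:v→6,u→13,0→14,a→15 8:v→6,u→16,0→8,a→8 9:v→9,u→9,0→17,a→18 10:v→6,u→19,0→6,a→20 11:v→6,u→21,0→11,a→11 12:v→12,u→12,0→12,a→12 13:v→6,u→22,0→13,a→23 14:v→6,u→19,0→14,a→24 15:v→6,u→25,0→24,a→15 16:v→26,u→25,0→27,a→28 17:v→26,u→21,0→17,a→29 18:v→18,u→18,0→29,a→12 19:v→6,u→22,0→6,a→30 20:v→6,u→31,0→6,a→20 21:v→26,u→31,0→26,a→32 22:v→33,u→22,0→12,a→34 23:v→6,u→35,0→23,a→23 24:v→6,u→31,0→24,a→24 25:v→26,u→35,0→25,a→36 26:v→26,u→12,0→26,a→37 27:v→26,u→31,0→27,a→38 28:v→37,u→36,0→38,a→12 29:v→37,u→32,0→29,a→12 30:v→6,u→35,0→6,a→30 31:v→26,u→35,0→26,a→39 32:v→37,u→39,0→37,a→12 33:v→33,u→12,0→12,a→33 34:v→33,u→35,0→12,a→34 35:v→40,u→35,0→12,a→41 36:v→37,u→41,0→36,a→12 37:v→37,u→12,0→37,a→12 38:v→37,u→39,0→38,a→12 39:v→37,u→41,0→37,a→12 40:v→40,u→12,0→12,a→42 41:v→42,u→41,0→12,a→12 42:v→42,u→12,0→12,a→12.
'0vu': N↓-sim [53, 45, 10, 1] end={s13} — reject; 3/3 deletions ∈↓L.
'auaa': |S_i|=[53, 42, 25, 15, 2] end={s0,s13} — reject; 4/4 single-dels accept.
'u0u0u': |S_i|=[53, 49, 39, 23, 6, 1] end={s13} rej; 5/5 deletions ∈↓L.
'0uuu0': N↓-sim [53, 45, 37, 23, 10, 2] end={s12,s13} rej; 5/5 deletions ∈↓L.
4 words, ⪯-incomp.

Antichain: [0vu, auaa, u0u0u, 0uuu0].


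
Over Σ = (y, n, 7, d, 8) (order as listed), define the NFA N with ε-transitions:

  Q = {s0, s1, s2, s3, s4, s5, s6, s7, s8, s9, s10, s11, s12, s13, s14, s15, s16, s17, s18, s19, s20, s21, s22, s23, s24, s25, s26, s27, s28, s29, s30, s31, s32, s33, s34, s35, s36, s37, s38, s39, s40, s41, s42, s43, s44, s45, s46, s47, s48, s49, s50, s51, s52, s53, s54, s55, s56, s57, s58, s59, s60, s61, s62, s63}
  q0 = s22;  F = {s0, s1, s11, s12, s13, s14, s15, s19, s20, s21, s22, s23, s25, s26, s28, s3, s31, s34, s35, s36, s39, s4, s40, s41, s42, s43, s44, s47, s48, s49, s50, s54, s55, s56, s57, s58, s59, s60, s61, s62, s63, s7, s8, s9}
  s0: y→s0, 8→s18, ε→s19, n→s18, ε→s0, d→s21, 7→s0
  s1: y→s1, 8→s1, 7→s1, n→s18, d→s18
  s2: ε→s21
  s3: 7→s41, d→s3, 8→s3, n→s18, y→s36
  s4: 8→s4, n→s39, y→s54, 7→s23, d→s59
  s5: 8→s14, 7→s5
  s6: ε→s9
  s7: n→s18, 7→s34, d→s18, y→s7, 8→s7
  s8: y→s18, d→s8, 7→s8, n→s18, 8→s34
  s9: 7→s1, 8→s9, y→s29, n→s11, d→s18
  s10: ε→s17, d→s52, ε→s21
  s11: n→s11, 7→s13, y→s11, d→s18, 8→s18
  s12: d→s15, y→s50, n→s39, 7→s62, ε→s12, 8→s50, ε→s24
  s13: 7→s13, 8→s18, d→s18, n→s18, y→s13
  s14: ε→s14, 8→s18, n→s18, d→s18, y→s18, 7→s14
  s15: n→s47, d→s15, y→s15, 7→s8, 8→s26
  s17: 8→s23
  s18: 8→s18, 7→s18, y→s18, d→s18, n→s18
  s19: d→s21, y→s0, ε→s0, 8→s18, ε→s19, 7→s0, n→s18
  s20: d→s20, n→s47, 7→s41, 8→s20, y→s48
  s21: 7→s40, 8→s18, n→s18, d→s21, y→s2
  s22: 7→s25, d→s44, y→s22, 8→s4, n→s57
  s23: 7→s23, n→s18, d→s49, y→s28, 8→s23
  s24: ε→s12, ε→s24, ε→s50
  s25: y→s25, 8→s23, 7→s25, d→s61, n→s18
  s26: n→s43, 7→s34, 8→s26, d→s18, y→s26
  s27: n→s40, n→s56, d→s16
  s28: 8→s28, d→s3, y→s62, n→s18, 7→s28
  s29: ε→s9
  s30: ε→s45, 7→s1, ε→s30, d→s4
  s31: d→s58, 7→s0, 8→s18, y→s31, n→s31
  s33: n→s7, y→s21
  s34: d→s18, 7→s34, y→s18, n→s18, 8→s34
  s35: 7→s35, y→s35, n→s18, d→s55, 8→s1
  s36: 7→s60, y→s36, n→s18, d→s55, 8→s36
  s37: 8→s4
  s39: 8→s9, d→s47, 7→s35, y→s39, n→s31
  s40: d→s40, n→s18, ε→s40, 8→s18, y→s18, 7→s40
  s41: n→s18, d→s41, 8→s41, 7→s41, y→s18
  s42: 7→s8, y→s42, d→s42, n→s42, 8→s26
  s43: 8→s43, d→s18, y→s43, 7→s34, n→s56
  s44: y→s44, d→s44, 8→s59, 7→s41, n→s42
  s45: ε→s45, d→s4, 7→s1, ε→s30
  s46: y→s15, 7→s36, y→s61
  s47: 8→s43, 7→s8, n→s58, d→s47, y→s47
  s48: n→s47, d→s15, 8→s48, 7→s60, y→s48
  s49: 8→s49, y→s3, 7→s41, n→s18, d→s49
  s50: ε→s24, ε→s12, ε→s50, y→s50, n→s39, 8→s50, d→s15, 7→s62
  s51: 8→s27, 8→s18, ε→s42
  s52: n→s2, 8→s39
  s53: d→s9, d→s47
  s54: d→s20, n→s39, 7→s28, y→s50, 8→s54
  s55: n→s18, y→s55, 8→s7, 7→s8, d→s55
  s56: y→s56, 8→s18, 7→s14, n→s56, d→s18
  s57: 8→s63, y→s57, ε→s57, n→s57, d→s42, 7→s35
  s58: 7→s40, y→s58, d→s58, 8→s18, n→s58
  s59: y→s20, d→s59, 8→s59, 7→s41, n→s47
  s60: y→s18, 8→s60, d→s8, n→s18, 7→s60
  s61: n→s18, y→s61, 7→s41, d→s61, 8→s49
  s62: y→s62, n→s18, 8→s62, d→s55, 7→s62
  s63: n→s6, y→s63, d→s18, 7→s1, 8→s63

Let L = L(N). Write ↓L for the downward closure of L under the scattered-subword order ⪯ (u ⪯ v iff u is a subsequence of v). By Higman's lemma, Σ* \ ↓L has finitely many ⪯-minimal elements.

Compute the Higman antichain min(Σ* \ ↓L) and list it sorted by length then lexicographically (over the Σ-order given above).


A = [7n, n8d, d7y, 8nn8, 8yyd8d].

|Q|=64, |F|=44, |δ|=273 (25 ε).
min D↑ (43 st, q0=0, F={8}): 0:y→0,n→1,7→2,d→3,8→4 1:y→1,n→1,7→5,d→6,8→7 2:y→2,n→8,7→2,d→9,8→10 3:y→3,n→6,7→11,d→3,8→12 4:y→13,n→14,7→10,d→12,8→4 5:y→5,n→8,7→5,d→15,8→16 6:y→6,n→6,7→17,d→6,8→18 7:y→7,n→19,7→16,d→8,8→7 8:y→8,n→8,7→8,d→8,8→8 9:y→9,n→8,7→11,d→9,8→20 10:y→21,n→8,7→10,d→20,8→10 11:y→8,n→8,7→11,d→11,8→11 12:y→22,n→23,7→11,d→12,8→12 13:y→24,n→14,7→21,d→22,8→13 14:y→14,n→25,7→5,d→23,8→19 15:y→15,n→8,7→17,d→15,8→26 16:y→16,n→8,7→16,d→8,8→16 17:y→8,n→8,7→17,d→17,8→27 18:y→18,n→28,7→27,d→8,8→18 19:y→19,n→29,7→16,d→8,8→19 20:y→30,n→8,7→11,d→20,8→20 21:y→31,n→8,7→21,d→30,8→21 22:y→32,n→23,7→11,d→22,8→22 23:y→23,n→33,7→17,d→23,8→28 24:y→24,n→14,7→31,d→34,8→24 25:y→25,n→25,7→35,d→33,8→8 26:y→26,n→8,7→27,d→8,8→26 27:y→8,n→8,7→27,d→8,8→27 28:y→28,n→36,7→27,d→8,8→28 29:y→29,n→29,7→37,d→8,8→8 30:y→38,n→8,7→11,d→30,8→30 31:y→31,n→8,7→31,d→15,8→31 32:y→32,n→23,7→39,d→34,8→32 33:y→33,n→33,7→40,d→33,8→8 34:y→34,n→23,7→17,d→34,8→18 35:y→35,n→8,7→35,d→41,8→8 36:y→36,n→36,7→42,d→8,8→8 37:y→37,n→8,7→37,d→8,8→8 38:y→38,n→8,7→39,d→15,8→38 39:y→8,n→8,7→39,d→17,8→39 40:y→8,n→8,7→40,d→40,8→8 41:y→41,n→8,7→40,d→41,8→8 42:y→8,n→8,7→42,d→8,8→8 [Hopcroft].
'7n': run [49, 24, 1] end={s18} ∉↓L; 2/2 deletions ∈↓L.
'n8d': N↓-sim [49, 28, 14, 1] end={s18} rej; 3/3 del acc.
'd7y': N↓-sim [49, 26, 7, 1] end={s18} ∉↓L; 3/3 single-dels accept.
'8nn8': run [49, 43, 24, 12, 1] end={s18} ∉↓L; 4/4 single-dels accept.
'8yyd8d': run [49, 43, 39, 34, 15, 7, 1] end={s18} rej; 6/6 single-dels accept.
5 obstructions.


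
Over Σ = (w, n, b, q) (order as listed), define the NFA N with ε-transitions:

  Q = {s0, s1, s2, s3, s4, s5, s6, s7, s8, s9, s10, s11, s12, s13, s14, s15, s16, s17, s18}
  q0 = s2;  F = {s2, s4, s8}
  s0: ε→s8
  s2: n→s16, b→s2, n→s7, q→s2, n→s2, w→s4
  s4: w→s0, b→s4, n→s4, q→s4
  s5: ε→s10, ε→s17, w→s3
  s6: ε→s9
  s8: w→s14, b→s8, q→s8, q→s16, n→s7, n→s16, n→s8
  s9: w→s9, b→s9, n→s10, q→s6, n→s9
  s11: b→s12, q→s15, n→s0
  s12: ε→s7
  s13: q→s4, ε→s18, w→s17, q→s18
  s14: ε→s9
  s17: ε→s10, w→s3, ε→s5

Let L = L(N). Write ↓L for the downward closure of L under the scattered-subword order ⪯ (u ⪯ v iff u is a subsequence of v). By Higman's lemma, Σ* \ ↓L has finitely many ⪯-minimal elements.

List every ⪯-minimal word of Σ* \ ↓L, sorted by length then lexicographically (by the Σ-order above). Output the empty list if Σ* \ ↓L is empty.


|Q|=19, |F|=3, |δ|=39 (9 ε).
min D↑ (4 st, q0=0, F={3}): 0:w→1,n→0,b→0,q→0 1:w→2,n→1,b→1,q→1 2:w→3,n→2,b→2,q→2 3:w→3,n→3,b→3,q→3 (ε-aug+det+¬).
'www': |S_i|=[10, 9, 8, 4] end={s10,s14,s6,s9} ∉↓L; 3/3 deletions ∈↓L.
1 minimals (antichain).

A = [www].


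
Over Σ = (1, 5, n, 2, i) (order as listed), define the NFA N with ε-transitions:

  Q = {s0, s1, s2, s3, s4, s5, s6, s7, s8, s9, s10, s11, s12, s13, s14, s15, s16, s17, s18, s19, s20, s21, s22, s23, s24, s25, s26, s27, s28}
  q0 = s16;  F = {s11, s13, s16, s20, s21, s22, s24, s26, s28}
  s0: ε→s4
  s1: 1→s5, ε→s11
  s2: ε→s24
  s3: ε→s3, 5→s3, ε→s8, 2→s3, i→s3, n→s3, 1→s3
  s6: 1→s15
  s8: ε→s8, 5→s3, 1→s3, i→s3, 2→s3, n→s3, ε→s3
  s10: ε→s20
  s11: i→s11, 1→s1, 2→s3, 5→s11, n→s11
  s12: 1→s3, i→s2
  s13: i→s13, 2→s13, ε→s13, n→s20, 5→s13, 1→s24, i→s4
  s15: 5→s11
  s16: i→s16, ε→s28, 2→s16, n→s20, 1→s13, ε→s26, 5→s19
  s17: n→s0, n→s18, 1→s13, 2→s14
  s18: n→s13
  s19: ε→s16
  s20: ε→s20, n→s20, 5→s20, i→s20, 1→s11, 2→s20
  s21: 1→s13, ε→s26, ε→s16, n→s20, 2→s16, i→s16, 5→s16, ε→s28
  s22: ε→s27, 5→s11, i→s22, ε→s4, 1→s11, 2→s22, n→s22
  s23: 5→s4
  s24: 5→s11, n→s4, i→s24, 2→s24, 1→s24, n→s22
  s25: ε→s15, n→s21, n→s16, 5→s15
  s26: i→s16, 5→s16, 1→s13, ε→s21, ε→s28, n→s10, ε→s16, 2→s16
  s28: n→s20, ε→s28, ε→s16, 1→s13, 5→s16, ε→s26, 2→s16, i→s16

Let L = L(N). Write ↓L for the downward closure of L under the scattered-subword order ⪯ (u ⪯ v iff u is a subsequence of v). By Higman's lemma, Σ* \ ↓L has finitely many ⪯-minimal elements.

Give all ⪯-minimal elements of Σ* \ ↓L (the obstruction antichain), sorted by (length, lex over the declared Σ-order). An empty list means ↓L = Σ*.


Antichain: [n12, 1152].

|Q|=29, |F|=9, |δ|=96 (25 ε).
min D↑ (7 st, q0=0, F={6}): 0:1→1,5→0,n→2,2→0,i→0 1:1→3,5→1,n→2,2→1,i→1 2:1→4,5→2,n→2,2→2,i→2 3:1→3,5→4,n→5,2→3,i→3 4:1→4,5→4,n→4,2→6,i→4 5:1→4,5→4,n→5,2→5,i→5 6:1→6,5→6,n→6,2→6,i→6 (ε-aug+det+¬).
'n12': run [17, 10, 5, 2] end={s3,s8} rej; 3/3 del acc.
'1152': N↓-sim [17, 11, 9, 5, 2] end={s3,s8} ∉↓L; 4/4 single-dels accept.
2 obstructions.


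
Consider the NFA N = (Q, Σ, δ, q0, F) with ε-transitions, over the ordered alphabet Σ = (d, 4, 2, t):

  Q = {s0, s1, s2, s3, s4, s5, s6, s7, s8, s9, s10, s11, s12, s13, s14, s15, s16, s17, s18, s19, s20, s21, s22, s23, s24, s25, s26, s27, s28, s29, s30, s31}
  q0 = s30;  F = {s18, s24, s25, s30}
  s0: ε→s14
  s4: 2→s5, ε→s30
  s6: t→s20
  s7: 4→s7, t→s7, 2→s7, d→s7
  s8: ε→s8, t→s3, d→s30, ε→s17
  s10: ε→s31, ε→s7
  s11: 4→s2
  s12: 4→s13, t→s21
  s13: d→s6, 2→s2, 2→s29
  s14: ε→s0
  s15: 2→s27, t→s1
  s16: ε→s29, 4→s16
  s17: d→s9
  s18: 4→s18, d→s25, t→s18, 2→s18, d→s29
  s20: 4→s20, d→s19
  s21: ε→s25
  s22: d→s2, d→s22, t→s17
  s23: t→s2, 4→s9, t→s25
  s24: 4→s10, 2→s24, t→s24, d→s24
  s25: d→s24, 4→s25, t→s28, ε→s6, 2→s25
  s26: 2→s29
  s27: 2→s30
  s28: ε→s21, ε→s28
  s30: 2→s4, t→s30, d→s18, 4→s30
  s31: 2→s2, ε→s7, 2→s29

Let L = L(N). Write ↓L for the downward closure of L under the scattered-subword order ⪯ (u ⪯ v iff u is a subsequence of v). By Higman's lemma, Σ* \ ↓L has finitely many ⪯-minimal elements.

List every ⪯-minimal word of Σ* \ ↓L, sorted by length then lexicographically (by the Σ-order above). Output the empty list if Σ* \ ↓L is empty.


|Q|=32, |F|=4, |δ|=60 (13 ε).
min D↑ (5 st, q0=0, F={4}): 0:d→1,4→0,2→0,t→0 1:d→2,4→1,2→1,t→1 2:d→3,4→2,2→2,t→2 3:d→3,4→4,2→3,t→3 4:d→4,4→4,2→4,t→4.
'ddd4': N↓-sim [16, 13, 12, 7, 5] end={s10,s2,s29,s31,s7} ∉↓L; 4/4 single-dels accept.
1 obstructions.

Antichain: [ddd4].


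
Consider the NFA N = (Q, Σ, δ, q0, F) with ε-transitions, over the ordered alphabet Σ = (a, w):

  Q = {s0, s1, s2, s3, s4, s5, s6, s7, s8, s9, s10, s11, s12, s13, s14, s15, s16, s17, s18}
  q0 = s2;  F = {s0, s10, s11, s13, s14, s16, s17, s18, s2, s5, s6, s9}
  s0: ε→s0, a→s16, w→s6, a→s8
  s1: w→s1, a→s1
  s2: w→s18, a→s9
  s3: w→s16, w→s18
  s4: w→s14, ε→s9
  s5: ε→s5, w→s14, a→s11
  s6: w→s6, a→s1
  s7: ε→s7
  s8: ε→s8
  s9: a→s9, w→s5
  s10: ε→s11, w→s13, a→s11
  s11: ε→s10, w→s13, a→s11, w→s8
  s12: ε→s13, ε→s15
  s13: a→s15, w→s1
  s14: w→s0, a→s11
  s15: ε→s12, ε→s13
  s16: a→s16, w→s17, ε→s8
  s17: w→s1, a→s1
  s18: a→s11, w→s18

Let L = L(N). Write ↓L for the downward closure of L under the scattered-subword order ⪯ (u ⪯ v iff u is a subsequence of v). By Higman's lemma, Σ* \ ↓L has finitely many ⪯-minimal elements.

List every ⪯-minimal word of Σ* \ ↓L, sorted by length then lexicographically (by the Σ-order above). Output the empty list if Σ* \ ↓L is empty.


min(Σ*\↓L) = [waww, awwwwa].

|Q|=19, |F|=12, |δ|=43 (12 ε).
min D↑ (12 st, q0=0, F={8}): 0:a→1,w→2 1:a→1,w→3 2:a→4,w→2 3:a→4,w→5 4:a→4,w→6 5:a→4,w→7 6:a→6,w→8 7:a→9,w→10 8:a→8,w→8 9:a→9,w→11 10:a→8,w→10 11:a→8,w→8 [Hopcroft].
'waww': N↓-sim [16, 14, 9, 6, 1] end={s1} ∉↓L; 4/4 single-dels accept.
'awwwwa': N↓-sim [16, 14, 13, 12, 9, 3, 1] end={s1} — reject; 6/6 deletions ∈↓L.
2 obstructions.


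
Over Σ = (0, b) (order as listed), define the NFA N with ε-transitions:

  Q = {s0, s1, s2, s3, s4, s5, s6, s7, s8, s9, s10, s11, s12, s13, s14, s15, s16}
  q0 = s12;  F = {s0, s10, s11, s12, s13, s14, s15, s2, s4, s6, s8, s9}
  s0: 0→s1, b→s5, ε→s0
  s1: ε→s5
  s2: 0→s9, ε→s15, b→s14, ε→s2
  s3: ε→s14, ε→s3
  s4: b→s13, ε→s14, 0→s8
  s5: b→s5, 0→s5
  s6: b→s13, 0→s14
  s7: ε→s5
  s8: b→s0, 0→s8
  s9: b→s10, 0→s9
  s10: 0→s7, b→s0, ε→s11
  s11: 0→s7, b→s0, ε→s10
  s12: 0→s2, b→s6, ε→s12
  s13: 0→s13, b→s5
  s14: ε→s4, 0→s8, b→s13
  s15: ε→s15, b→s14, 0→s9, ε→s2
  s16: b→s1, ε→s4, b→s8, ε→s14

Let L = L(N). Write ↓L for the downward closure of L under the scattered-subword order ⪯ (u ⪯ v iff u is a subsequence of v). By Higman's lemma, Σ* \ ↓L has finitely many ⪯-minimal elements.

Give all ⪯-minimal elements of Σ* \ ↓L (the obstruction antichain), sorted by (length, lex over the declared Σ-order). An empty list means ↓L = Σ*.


min(Σ*\↓L) = [bbb, 00b0].

|Q|=17, |F|=12, |δ|=44 (16 ε).
min D↑ (10 st, q0=0, F={8}): 0:0→1,b→2 1:0→3,b→4 2:0→4,b→5 3:0→3,b→6 4:0→7,b→5 5:0→5,b→8 6:0→8,b→9 7:0→7,b→9 8:0→8,b→8 9:0→8,b→8 (ε-aug+det+¬).
'bbb': run [15, 11, 4, 1] end={s5} rej; 3/3 del acc.
'00b0': N↓-sim [15, 13, 9, 6, 3] end={s1,s5,s7} — reject; 4/4 del acc.
2 words, ⪯-incomp.


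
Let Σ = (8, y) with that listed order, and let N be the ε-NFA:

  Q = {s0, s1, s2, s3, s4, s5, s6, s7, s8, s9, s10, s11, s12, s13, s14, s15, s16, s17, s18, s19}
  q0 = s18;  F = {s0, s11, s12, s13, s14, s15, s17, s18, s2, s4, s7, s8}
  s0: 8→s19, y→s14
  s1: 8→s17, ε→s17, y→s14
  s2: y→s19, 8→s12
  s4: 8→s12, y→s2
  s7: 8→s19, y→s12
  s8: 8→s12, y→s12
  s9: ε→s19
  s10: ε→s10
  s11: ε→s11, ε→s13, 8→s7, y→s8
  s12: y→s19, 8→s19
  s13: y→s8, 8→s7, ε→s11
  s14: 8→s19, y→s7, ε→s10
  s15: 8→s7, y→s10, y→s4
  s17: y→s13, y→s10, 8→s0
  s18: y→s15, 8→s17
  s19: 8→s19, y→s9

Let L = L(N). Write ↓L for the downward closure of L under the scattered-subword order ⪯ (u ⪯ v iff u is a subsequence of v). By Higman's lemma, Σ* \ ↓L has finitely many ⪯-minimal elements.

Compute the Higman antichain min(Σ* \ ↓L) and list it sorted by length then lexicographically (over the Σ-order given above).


|Q|=20, |F|=12, |δ|=37 (7 ε).
min D↑ (12 st, q0=0, F={7}): 0:8→1,y→2 1:8→3,y→4 2:8→5,y→6 3:8→7,y→8 4:8→5,y→9 5:8→7,y→10 6:8→10,y→11 7:8→7,y→7 8:8→7,y→5 9:8→10,y→10 10:8→7,y→7 11:8→10,y→7.
'888': run [15, 11, 7, 2] end={s19,s9} rej; 3/3 deletions ∈↓L.
'y88': N↓-sim [15, 12, 4, 2] end={s19,s9} — reject; 3/3 single-dels accept.
'y8yy': run [15, 12, 4, 3, 2] end={s19,s9} — reject; 4/4 deletions ∈↓L.
'yy8y': run [15, 12, 8, 3, 2] end={s19,s9} rej; 4/4 deletions ∈↓L.
'yyyy': |S_i|=[15, 12, 8, 4, 2] end={s19,s9} ∉↓L; 4/4 del acc.
'8yyy8': run [15, 11, 9, 5, 3, 2] end={s19,s9} ∉↓L; 5/5 deletions ∈↓L.
6 obstructions.

A = [888, y88, y8yy, yy8y, yyyy, 8yyy8].


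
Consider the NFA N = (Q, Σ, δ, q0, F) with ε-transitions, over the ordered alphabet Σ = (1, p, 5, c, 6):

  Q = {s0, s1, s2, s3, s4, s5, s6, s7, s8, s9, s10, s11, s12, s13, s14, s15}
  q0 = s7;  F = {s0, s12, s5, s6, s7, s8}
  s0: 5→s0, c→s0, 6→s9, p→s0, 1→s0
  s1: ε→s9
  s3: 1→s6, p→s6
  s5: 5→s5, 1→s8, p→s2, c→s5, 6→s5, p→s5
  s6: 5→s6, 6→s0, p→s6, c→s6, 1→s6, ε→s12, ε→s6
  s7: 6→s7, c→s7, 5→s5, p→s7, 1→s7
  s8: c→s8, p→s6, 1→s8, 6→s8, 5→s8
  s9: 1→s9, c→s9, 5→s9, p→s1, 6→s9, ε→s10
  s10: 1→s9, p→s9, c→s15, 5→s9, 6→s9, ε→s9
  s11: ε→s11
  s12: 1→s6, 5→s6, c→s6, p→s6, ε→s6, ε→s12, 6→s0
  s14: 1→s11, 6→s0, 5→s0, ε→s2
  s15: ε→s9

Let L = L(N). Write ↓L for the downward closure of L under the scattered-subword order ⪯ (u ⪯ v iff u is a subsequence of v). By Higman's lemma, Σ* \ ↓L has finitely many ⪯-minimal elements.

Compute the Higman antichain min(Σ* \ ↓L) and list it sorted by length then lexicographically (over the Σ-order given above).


|Q|=16, |F|=6, |δ|=56 (10 ε).
min D↑ (6 st, q0=0, F={5}): 0:1→0,p→0,5→1,c→0,6→0 1:1→2,p→1,5→1,c→1,6→1 2:1→2,p→3,5→2,c→2,6→2 3:1→3,p→3,5→3,c→3,6→4 4:1→4,p→4,5→4,c→4,6→5 5:1→5,p→5,5→5,c→5,6→5.
'51p66': N↓-sim [11, 10, 8, 7, 5, 4] end={s1,s10,s15,s9} — reject; 5/5 deletions ∈↓L.
1 words, ⪯-incomp.

min(Σ*\↓L) = [51p66].


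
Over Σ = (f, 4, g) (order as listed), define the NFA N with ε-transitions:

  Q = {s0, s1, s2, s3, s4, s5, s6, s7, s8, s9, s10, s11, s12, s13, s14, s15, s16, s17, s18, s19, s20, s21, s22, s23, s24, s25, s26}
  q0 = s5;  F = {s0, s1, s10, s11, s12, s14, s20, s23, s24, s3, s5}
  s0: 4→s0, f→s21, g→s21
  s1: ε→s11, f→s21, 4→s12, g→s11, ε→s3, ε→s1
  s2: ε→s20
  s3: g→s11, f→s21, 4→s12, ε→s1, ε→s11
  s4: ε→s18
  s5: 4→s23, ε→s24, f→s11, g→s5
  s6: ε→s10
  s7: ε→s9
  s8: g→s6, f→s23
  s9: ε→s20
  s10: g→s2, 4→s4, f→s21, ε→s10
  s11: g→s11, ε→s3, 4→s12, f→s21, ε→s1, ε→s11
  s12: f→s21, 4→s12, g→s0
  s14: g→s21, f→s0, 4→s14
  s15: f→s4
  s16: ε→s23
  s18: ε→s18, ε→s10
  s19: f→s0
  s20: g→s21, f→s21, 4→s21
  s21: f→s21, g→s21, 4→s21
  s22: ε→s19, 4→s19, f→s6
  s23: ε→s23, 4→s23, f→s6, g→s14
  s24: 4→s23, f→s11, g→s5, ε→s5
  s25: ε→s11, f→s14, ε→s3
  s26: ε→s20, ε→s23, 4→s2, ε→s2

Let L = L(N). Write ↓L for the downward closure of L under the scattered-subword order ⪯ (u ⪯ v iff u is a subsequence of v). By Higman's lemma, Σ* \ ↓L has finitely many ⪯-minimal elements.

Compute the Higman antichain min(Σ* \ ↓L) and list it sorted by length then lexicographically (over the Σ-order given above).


A = [ff, 4gg, 4fg4].

|Q|=27, |F|=11, |δ|=70 (26 ε).
min D↑ (9 st, q0=0, F={3}): 0:f→1,4→2,g→0 1:f→3,4→4,g→1 2:f→5,4→2,g→6 3:f→3,4→3,g→3 4:f→3,4→4,g→7 5:f→3,4→5,g→8 6:f→7,4→6,g→3 7:f→3,4→7,g→3 8:f→3,4→3,g→3 [Hopcroft].
'ff': run [16, 12, 1] end={s21} rej; 2/2 single-dels accept.
'4gg': N↓-sim [16, 11, 5, 1] end={s21} ∉↓L; 3/3 single-dels accept.
'4fg4': N↓-sim [16, 11, 8, 3, 1] end={s21} — reject; 4/4 single-dels accept.
3 words, ⪯-incomp.


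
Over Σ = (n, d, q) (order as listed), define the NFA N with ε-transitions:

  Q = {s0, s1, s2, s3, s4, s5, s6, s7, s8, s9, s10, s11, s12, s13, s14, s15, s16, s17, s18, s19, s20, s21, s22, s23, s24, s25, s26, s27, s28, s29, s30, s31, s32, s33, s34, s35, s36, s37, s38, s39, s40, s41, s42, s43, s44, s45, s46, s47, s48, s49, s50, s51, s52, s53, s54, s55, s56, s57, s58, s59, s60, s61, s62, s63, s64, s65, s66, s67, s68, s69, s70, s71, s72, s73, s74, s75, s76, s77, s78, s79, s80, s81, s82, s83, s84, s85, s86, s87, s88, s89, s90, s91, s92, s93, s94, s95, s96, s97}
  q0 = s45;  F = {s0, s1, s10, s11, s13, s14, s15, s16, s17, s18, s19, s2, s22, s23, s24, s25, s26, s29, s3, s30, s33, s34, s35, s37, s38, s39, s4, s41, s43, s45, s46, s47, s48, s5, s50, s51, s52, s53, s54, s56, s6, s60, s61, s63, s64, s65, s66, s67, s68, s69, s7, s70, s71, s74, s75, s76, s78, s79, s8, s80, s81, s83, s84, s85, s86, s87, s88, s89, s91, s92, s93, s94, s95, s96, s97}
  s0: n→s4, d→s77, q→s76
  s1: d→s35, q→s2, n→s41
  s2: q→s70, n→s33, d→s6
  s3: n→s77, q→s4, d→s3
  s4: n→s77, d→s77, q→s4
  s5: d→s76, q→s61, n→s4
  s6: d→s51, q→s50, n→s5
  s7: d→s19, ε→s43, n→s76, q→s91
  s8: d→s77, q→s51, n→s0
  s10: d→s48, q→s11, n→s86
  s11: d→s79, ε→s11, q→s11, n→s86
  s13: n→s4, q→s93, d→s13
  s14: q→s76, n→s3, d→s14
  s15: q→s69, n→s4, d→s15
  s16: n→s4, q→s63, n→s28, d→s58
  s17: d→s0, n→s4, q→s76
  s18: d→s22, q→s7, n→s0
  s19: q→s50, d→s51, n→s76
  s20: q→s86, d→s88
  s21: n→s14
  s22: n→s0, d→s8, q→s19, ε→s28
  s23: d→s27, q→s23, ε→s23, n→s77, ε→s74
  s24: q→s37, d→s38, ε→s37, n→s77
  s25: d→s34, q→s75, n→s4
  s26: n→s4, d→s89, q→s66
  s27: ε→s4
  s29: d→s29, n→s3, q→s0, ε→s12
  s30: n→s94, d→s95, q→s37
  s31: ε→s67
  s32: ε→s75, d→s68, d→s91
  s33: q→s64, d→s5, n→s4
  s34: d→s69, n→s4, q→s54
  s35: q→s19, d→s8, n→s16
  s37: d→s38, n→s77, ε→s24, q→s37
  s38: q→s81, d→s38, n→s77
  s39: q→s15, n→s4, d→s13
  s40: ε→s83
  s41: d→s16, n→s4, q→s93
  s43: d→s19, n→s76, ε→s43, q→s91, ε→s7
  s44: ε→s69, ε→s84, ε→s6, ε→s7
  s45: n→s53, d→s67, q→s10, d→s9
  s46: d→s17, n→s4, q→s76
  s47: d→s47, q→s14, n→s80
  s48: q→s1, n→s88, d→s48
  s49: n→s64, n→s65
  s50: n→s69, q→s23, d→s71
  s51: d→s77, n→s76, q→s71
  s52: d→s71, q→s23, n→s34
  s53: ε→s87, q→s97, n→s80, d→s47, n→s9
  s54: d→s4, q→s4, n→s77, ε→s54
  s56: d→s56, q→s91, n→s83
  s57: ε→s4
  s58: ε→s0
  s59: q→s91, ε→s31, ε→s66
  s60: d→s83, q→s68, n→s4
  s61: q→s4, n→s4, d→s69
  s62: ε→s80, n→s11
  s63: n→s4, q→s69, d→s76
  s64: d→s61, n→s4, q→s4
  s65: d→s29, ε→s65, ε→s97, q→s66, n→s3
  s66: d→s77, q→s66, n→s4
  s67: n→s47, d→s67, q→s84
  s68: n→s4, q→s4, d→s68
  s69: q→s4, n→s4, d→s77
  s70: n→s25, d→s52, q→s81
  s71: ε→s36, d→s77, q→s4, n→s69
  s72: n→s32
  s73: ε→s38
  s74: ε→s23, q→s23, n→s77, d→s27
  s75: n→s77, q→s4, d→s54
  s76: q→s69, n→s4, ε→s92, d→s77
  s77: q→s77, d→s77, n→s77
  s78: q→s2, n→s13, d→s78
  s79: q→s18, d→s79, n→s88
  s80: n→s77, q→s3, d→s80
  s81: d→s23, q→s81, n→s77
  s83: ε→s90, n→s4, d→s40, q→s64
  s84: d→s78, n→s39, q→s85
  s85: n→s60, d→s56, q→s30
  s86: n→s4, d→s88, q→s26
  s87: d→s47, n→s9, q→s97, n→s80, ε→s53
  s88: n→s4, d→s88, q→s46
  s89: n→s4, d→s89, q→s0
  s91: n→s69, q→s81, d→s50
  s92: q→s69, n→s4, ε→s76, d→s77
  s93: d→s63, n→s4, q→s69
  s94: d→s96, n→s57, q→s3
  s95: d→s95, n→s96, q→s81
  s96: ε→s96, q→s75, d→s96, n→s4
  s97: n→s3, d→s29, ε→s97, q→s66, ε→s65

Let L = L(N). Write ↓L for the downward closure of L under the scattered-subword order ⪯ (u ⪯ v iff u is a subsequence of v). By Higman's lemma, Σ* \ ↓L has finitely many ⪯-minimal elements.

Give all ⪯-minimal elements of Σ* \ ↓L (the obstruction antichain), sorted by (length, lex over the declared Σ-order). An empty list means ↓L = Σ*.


|Q|=98, |F|=75, |δ|=279 (37 ε).
min D↑ (70 st, q0=0, F={11}): 0:n→1,d→2,q→3 1:n→4,d→5,q→6 2:n→5,d→2,q→7 3:n→8,d→9,q→10 4:n→11,d→4,q→12 5:n→4,d→5,q→13 6:n→12,d→14,q→15 7:n→16,d→17,q→18 8:n→19,d→20,q→21 9:n→20,d→9,q→22 10:n→8,d→23,q→10 11:n→11,d→11,q→11 12:n→11,d→12,q→19 13:n→12,d→13,q→24 14:n→12,d→14,q→25 15:n→19,d→11,q→15 16:n→19,d→26,q→27 17:n→26,d→17,q→28 18:n→29,d→30,q→31 19:n→11,d→11,q→19 20:n→19,d→20,q→32 21:n→19,d→33,q→15 22:n→34,d→35,q→28 23:n→20,d→23,q→36 24:n→19,d→11,q→37 25:n→19,d→11,q→24 26:n→19,d→26,q→38 27:n→19,d→27,q→37 28:n→39,d→40,q→41 29:n→19,d→42,q→43 30:n→42,d→30,q→44 31:n→45,d→46,q→47 32:n→19,d→48,q→24 33:n→19,d→33,q→25 34:n→19,d→49,q→38 35:n→49,d→50,q→51 36:n→25,d→52,q→53 37:n→19,d→11,q→19 38:n→19,d→54,q→37 39:n→19,d→55,q→56 40:n→55,d→57,q→58 41:n→59,d→60,q→61 42:n→19,d→42,q→56 43:n→19,d→43,q→19 44:n→37,d→58,q→61 45:n→19,d→62,q→12 46:n→62,d→46,q→61 47:n→11,d→63,q→47 48:n→19,d→25,q→24 49:n→19,d→25,q→54 50:n→25,d→11,q→57 51:n→24,d→57,q→58 52:n→25,d→50,q→51 53:n→24,d→51,q→44 54:n→19,d→24,q→37 55:n→19,d→24,q→64 56:n→19,d→64,q→19 57:n→24,d→11,q→65 58:n→37,d→65,q→66 59:n→19,d→67,q→68 60:n→67,d→65,q→66 61:n→11,d→66,q→61 62:n→19,d→62,q→68 63:n→11,d→63,q→61 64:n→19,d→37,q→19 65:n→37,d→11,q→19 66:n→11,d→19,q→66 67:n→19,d→37,q→69 68:n→11,d→69,q→19 69:n→11,d→19,q→19 [Hopcroft].
'nnn': |S_i|=[85, 49, 7, 1] end={s77} — reject; 3/3 single-dels accept.
'nqqd': N↓-sim [85, 49, 25, 7, 1] end={s77} ∉↓L; 4/4 del acc.
'qnnd': run [85, 78, 39, 4, 1] end={s77} ∉↓L; 4/4 single-dels accept.
'dqqqqn': run [85, 75, 65, 48, 29, 12, 1] end={s77} — reject; 6/6 deletions ∈↓L.
'qdqddd': N↓-sim [85, 78, 62, 43, 28, 12, 1] end={s77} — reject; 6/6 single-dels accept.
'qqdqnd': N↓-sim [85, 78, 67, 49, 29, 6, 1] end={s77} — reject; 6/6 deletions ∈↓L.
6 obstructions.

A = [nnn, nqqd, qnnd, dqqqqn, qdqddd, qqdqnd].


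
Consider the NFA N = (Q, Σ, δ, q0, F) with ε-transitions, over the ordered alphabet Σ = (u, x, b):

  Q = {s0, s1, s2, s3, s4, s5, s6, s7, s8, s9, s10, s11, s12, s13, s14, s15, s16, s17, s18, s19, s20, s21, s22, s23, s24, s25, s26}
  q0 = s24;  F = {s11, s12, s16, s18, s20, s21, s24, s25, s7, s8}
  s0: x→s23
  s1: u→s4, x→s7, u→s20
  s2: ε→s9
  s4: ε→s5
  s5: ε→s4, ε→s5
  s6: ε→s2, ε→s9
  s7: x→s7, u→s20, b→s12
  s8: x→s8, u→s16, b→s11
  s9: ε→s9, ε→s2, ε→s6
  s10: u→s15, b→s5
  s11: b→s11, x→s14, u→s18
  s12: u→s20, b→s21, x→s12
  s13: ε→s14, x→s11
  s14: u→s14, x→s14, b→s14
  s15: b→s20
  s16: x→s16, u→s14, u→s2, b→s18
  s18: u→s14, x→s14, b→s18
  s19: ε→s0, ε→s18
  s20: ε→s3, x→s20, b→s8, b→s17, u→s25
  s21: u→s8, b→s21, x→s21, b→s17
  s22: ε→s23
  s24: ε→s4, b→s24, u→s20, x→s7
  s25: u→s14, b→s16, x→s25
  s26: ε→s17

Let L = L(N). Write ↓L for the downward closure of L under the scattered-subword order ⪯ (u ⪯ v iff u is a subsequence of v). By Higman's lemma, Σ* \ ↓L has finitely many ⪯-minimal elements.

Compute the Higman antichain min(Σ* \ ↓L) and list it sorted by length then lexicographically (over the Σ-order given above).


|Q|=27, |F|=10, |δ|=60 (16 ε).
min D↑ (11 st, q0=0, F={6}): 0:u→1,x→2,b→0 1:u→3,x→1,b→4 2:u→1,x→2,b→5 3:u→6,x→3,b→7 4:u→7,x→4,b→8 5:u→1,x→5,b→9 6:u→6,x→6,b→6 7:u→6,x→7,b→10 8:u→10,x→6,b→8 9:u→4,x→9,b→9 10:u→6,x→6,b→10.
'uuu': |S_i|=[18, 12, 7, 4] end={s14,s2,s6,s9} — reject; 3/3 single-dels accept.
'ubbx': |S_i|=[18, 12, 9, 3, 1] end={s14} — reject; 4/4 deletions ∈↓L.
'xbbubx': |S_i|=[18, 15, 14, 10, 8, 3, 1] end={s14} rej; 6/6 deletions ∈↓L.
3 words, ⪯-incomp.

A = [uuu, ubbx, xbbubx].


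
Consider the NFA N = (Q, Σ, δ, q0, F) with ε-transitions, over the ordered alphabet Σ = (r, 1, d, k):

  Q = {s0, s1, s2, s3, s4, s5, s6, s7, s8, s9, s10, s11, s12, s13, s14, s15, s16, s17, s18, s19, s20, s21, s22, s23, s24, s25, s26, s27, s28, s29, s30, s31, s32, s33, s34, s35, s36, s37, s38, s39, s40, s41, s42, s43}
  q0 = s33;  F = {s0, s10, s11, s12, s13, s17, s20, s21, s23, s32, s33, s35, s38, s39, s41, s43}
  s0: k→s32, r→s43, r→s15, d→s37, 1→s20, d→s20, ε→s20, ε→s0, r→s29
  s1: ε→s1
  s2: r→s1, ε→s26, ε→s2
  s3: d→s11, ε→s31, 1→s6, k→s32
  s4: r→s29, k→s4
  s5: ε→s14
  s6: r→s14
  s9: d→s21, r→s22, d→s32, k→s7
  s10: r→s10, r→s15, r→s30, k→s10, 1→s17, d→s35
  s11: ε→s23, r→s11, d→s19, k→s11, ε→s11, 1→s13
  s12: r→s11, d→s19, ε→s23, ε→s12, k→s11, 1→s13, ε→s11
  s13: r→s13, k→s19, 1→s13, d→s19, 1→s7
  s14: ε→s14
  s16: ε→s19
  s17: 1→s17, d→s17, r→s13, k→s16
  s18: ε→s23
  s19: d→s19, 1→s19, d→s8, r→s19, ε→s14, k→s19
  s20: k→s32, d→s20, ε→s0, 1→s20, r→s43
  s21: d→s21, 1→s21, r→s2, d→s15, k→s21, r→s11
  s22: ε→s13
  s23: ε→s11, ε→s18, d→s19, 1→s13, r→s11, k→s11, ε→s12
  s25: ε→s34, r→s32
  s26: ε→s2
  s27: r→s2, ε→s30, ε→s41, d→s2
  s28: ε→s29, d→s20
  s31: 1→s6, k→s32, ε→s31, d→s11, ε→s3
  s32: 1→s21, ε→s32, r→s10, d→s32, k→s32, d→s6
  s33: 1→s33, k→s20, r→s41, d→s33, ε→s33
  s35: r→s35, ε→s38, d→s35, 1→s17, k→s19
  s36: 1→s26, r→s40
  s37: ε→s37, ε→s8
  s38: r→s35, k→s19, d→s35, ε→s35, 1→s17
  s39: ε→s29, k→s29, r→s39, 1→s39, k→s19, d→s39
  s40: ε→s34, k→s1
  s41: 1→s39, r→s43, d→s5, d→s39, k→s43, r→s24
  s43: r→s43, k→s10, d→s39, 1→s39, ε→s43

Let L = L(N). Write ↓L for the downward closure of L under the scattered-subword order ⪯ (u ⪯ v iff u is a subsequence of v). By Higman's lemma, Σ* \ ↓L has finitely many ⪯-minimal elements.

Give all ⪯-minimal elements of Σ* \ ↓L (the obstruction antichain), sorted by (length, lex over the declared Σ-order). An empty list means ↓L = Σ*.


min(Σ*\↓L) = [r1k, rdk, kk1rd, rrk1rd].

|Q|=44, |F|=16, |δ|=139 (37 ε).
min D↑ (13 st, q0=0, F={7}): 0:r→1,1→0,d→0,k→2 1:r→3,1→4,d→4,k→3 2:r→3,1→2,d→2,k→5 3:r→3,1→4,d→4,k→6 4:r→4,1→4,d→4,k→7 5:r→6,1→8,d→5,k→5 6:r→6,1→9,d→10,k→6 7:r→7,1→7,d→7,k→7 8:r→11,1→8,d→8,k→8 9:r→12,1→9,d→9,k→7 10:r→10,1→9,d→10,k→7 11:r→11,1→12,d→7,k→11 12:r→12,1→12,d→7,k→7 (ε-aug+det+¬).
'r1k': N↓-sim [32, 25, 9, 5] end={s14,s16,s19,s29,s8} — reject; 3/3 deletions ∈↓L.
'rdk': N↓-sim [32, 25, 12, 5] end={s14,s16,s19,s29,s8} — reject; 3/3 single-dels accept.
'kk1rd': |S_i|=[32, 28, 23, 16, 12, 3] end={s14,s19,s8} ∉↓L; 5/5 single-dels accept.
'rrk1rd': N↓-sim [32, 25, 21, 17, 7, 5, 3] end={s14,s19,s8} ∉↓L; 6/6 del acc.
4 minimals (antichain).


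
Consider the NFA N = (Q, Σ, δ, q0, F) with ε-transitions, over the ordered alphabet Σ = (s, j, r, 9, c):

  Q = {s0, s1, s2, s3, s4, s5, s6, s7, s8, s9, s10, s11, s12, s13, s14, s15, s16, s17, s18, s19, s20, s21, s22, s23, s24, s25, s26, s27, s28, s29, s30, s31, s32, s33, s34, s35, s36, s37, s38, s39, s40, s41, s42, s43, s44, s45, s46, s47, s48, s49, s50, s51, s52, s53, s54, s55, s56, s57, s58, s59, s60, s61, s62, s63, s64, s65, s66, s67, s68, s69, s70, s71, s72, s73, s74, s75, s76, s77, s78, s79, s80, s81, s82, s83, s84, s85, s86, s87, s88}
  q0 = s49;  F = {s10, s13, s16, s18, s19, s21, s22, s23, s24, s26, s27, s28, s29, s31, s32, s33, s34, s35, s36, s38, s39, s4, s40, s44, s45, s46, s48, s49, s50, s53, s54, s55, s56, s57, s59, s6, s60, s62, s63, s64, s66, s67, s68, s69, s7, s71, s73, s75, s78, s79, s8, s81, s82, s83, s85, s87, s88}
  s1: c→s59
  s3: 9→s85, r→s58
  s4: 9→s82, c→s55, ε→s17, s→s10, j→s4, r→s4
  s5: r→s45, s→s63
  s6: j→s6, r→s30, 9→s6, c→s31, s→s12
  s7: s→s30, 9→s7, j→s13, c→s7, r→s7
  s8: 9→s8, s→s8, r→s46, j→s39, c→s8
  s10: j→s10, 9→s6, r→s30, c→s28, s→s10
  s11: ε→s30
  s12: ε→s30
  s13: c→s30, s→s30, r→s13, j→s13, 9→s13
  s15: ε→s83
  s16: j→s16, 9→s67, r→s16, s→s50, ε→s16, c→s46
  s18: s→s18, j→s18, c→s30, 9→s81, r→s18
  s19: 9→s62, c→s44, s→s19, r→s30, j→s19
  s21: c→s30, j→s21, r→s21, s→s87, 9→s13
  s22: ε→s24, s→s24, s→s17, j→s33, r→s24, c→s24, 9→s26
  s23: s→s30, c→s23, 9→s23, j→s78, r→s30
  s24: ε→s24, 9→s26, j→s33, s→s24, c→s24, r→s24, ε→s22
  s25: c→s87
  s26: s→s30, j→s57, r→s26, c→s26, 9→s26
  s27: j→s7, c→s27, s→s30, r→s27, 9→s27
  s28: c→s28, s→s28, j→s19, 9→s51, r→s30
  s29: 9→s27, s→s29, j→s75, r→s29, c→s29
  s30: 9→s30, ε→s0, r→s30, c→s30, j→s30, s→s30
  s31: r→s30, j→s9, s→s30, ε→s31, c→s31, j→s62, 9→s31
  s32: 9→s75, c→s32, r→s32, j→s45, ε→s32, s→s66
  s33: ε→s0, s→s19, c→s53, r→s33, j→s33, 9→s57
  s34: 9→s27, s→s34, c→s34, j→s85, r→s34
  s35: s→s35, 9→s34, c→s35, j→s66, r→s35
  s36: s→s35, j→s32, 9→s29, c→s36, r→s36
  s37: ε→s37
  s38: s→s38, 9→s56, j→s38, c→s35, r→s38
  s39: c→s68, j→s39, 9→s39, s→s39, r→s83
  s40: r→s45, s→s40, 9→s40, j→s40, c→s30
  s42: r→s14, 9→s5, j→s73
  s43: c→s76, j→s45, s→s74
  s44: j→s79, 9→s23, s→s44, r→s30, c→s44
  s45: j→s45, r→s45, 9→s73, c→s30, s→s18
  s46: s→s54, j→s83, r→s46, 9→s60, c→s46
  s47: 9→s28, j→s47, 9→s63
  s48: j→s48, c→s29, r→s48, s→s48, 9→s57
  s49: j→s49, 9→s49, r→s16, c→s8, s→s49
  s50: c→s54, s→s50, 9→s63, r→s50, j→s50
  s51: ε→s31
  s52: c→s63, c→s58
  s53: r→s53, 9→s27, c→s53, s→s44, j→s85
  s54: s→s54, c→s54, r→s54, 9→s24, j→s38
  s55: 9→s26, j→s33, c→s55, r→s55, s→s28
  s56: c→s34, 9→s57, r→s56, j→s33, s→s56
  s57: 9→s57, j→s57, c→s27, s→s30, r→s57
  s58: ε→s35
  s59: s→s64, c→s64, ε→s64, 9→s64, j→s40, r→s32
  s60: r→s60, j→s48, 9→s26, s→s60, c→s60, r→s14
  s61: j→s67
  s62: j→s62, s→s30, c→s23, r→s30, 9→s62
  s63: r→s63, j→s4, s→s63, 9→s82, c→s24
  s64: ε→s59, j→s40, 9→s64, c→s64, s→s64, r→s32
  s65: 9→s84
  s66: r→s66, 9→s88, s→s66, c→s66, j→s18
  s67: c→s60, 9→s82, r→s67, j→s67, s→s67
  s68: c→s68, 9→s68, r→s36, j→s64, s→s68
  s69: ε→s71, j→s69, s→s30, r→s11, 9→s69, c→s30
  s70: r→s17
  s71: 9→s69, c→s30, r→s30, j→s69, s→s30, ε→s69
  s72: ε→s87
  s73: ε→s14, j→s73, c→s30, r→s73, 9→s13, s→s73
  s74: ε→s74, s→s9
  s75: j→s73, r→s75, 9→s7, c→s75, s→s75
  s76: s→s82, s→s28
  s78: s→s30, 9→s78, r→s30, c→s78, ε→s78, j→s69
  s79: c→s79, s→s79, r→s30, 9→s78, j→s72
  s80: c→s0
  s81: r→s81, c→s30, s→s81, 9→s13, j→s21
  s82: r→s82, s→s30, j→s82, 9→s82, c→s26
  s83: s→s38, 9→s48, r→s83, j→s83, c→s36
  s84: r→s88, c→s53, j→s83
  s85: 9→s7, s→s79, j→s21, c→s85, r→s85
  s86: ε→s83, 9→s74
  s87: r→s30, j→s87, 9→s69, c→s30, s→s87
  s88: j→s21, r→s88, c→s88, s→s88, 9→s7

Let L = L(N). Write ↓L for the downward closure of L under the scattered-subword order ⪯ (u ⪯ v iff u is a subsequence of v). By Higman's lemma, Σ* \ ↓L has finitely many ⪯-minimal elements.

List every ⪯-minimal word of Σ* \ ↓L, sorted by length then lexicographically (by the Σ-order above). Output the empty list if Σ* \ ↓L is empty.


|Q|=89, |F|=57, |δ|=345 (24 ε).
min D↑ (55 st, q0=0, F={16}): 0:s→0,j→0,r→1,9→0,c→2 1:s→3,j→1,r→1,9→4,c→5 2:s→2,j→6,r→5,9→2,c→2 3:s→3,j→3,r→3,9→7,c→8 4:s→4,j→4,r→4,9→9,c→10 5:s→8,j→11,r→5,9→10,c→5 6:s→6,j→6,r→11,9→6,c→12 7:s→7,j→13,r→7,9→9,c→14 8:s→8,j→15,r→8,9→14,c→8 9:s→16,j→9,r→9,9→9,c→17 10:s→10,j→18,r→10,9→17,c→10 11:s→15,j→11,r→11,9→18,c→19 12:s→12,j→20,r→19,9→12,c→12 13:s→21,j→13,r→13,9→9,c→22 14:s→14,j→23,r→14,9→17,c→14 15:s→15,j→15,r→15,9→24,c→25 16:s→16,j→16,r→16,9→16,c→16 17:s→16,j→26,r→17,9→17,c→17 18:s→18,j→18,r→18,9→26,c→27 19:s→25,j→28,r→19,9→27,c→19 20:s→20,j→29,r→28,9→20,c→20 21:s→21,j→21,r→16,9→30,c→31 22:s→31,j→23,r→22,9→17,c→22 23:s→32,j→23,r→23,9→26,c→33 24:s→24,j→23,r→24,9→26,c→34 25:s→25,j→35,r→25,9→34,c→25 26:s→16,j→26,r→26,9→26,c→36 27:s→27,j→37,r→27,9→36,c→27 28:s→35,j→38,r→28,9→37,c→28 29:s→29,j→29,r→38,9→29,c→16 30:s→16,j→30,r→16,9→30,c→39 31:s→31,j→32,r→16,9→39,c→31 32:s→32,j→32,r→16,9→40,c→41 33:s→41,j→42,r→33,9→36,c→33 34:s→34,j→42,r→34,9→36,c→34 35:s→35,j→43,r→35,9→44,c→35 36:s→16,j→45,r→36,9→36,c→36 37:s→37,j→46,r→37,9→45,c→37 38:s→43,j→38,r→38,9→46,c→16 39:s→16,j→40,r→16,9→39,c→39 40:s→16,j→40,r→16,9→40,c→47 41:s→41,j→48,r→16,9→47,c→41 42:s→48,j→49,r→42,9→45,c→42 43:s→43,j→43,r→43,9→50,c→16 44:s→44,j→49,r→44,9→45,c→44 45:s→16,j→51,r→45,9→45,c→45 46:s→46,j→46,r→46,9→51,c→16 47:s→16,j→52,r→16,9→47,c→47 48:s→48,j→53,r→16,9→52,c→48 49:s→53,j→49,r→49,9→51,c→16 50:s→50,j→49,r→50,9→51,c→16 51:s→16,j→51,r→51,9→51,c→16 52:s→16,j→54,r→16,9→52,c→52 53:s→53,j→53,r→16,9→54,c→16 54:s→16,j→54,r→16,9→54,c→16 [Hopcroft].
'r99s': N↓-sim [66, 59, 47, 19, 3] end={s0,s12,s30} rej; 4/4 del acc.
'rs9jsr': |S_i|=[66, 59, 53, 40, 33, 20, 3] end={s0,s11,s30} rej; 6/6 single-dels accept.
'cjcjjc': |S_i|=[66, 56, 44, 34, 25, 15, 2] end={s0,s30} ∉↓L; 6/6 del acc.
3 minimals (antichain).

A = [r99s, rs9jsr, cjcjjc].
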